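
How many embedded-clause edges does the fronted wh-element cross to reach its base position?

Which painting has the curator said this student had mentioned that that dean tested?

2

"which painting" is extracted from the object of "tested".
Boundaries crossed, outermost first: [Ø], [that] — 2 in total.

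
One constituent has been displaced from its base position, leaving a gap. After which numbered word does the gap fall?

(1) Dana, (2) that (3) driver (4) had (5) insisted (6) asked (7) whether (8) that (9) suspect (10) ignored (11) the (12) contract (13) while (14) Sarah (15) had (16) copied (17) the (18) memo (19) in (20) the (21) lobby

5

The displaced element is "Dana" (word 1).
It is linked across 1 clause boundary (Ø).
It functions as the subject of "asked", so the gap sits immediately after word 5 ("insisted").
Base order: That driver had insisted that Dana asked whether that suspect ignored the contract while Sarah had copied the memo in the lobby.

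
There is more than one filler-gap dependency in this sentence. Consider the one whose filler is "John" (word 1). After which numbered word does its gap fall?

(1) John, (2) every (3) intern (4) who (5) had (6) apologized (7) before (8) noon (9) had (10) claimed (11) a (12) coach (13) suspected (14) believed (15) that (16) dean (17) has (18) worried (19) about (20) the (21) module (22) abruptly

The displaced element is "John" (word 1).
It is linked across 2 clause boundaries (Ø → Ø).
It functions as the subject of "believed", so the gap sits immediately after word 13 ("suspected").
Base order: Every intern who had apologized before noon had claimed a coach suspected that John believed that dean has worried about the module abruptly.

13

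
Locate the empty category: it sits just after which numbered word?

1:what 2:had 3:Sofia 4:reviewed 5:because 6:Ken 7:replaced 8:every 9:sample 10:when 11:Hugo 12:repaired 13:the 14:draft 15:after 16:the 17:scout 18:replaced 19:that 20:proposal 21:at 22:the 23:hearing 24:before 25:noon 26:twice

4

The displaced element is "what" (word 1).
It functions as the direct object of "reviewed", so the gap sits immediately after word 4 ("reviewed").
Base order: Sofia had reviewed what because Ken replaced every sample when Hugo repaired the draft after the scout replaced that proposal at the hearing before noon twice.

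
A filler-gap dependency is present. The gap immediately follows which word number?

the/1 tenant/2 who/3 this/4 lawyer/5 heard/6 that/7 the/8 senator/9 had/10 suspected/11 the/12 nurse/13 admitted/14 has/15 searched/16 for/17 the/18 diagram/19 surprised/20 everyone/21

The displaced element is "the tenant" (word 2).
It is linked across 3 clause boundaries (that → Ø → Ø).
It functions as the subject of "searched", so the gap sits immediately after word 14 ("admitted").
Base order: This lawyer heard that the senator had suspected the nurse admitted that the tenant has searched for the diagram.

14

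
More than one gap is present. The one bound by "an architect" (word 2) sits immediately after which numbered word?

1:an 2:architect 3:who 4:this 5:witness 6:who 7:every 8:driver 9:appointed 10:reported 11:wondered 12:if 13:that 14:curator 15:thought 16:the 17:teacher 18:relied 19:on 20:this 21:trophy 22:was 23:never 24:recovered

The displaced element is "an architect" (word 2).
It is linked across 1 clause boundary (Ø).
It functions as the subject of "wondered", so the gap sits immediately after word 10 ("reported").
Base order: This witness who every driver appointed reported an architect wondered if that curator thought the teacher relied on this trophy.

10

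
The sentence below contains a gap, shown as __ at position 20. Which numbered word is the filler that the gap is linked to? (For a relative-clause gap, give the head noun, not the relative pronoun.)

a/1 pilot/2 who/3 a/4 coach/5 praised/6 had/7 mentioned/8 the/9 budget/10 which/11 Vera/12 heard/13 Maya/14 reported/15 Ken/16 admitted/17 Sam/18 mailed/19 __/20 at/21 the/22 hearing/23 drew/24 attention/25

The gap at 20 is the object of "mailed", inside a relative clause.
The relative pronoun is "which" (word 11); it is bound by the head noun immediately before it.
Its filler is the head noun "budget", at word 10.

10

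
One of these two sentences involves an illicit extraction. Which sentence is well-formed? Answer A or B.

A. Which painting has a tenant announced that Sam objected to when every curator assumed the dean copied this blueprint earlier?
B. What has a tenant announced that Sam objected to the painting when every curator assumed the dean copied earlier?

In B, the wh-phrase is extracted from inside an adjunct island (introduced by "when"), which blocks movement.
In A, the extraction path crosses only that-complement boundaries, which are transparent.
So A is grammatical.

A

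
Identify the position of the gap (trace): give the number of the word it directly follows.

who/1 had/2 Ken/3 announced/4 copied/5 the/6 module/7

4

The displaced element is "who" (word 1).
It is linked across 1 clause boundary (Ø).
It functions as the subject of "copied", so the gap sits immediately after word 4 ("announced").
Base order: Ken had announced that who copied the module.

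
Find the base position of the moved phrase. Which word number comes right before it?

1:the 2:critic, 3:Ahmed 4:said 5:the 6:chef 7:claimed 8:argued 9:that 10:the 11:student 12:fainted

7

The displaced element is "the critic" (word 2).
It is linked across 2 clause boundaries (Ø → Ø).
It functions as the subject of "argued", so the gap sits immediately after word 7 ("claimed").
Base order: Ahmed said the chef claimed that the critic argued that the student fainted.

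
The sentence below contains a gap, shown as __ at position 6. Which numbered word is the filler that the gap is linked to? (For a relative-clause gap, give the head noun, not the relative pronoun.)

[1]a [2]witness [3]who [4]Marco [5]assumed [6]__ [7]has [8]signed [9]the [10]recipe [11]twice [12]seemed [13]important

The gap at 6 is the subject of "signed", inside a relative clause.
The relative pronoun is "who" (word 3); it is bound by the head noun immediately before it.
Its filler is the head noun "witness", at word 2.

2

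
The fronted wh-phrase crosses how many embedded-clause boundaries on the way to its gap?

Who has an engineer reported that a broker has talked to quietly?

"who" is extracted from the PP object of "talked".
Boundaries crossed, outermost first: [that] — 1 in total.

1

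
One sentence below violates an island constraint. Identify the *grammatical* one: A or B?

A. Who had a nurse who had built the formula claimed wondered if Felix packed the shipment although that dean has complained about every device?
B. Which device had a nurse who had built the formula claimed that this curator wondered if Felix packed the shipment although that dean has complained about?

A

In B, the wh-phrase is extracted from inside a wh-island (introduced by "if"), which blocks movement.
In A, the extraction path crosses only that-complement boundaries, which are transparent.
So A is grammatical.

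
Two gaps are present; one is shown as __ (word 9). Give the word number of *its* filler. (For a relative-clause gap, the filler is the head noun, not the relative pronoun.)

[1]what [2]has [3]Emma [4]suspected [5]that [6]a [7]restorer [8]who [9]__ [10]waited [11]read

The marked gap is inside the relative clause, the subject of "waited".
Its filler is the head noun "restorer" (via "who"), at word 7.
(The other dependency links word 1 to a gap after word 11.)

7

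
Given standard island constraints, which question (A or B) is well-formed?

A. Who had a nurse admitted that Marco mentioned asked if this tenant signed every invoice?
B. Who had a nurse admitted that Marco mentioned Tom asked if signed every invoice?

A

In B, the wh-phrase is extracted from inside a wh-island (introduced by "if"), which blocks movement.
In A, the extraction path crosses only that-complement boundaries, which are transparent.
So A is grammatical.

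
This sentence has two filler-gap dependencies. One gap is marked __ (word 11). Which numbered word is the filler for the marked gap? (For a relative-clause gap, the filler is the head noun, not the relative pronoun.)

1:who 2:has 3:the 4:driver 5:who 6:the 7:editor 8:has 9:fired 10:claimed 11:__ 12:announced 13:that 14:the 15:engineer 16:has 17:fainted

1

The marked gap is the subject of "announced".
Its filler is the fronted wh-phrase "who", at word 1.
(The other dependency links word 4 to a gap after word 9.)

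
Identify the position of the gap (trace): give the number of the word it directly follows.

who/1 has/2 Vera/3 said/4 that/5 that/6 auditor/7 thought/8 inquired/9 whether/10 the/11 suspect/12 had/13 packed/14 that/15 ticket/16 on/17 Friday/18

8

The displaced element is "who" (word 1).
It is linked across 2 clause boundaries (that → Ø).
It functions as the subject of "inquired", so the gap sits immediately after word 8 ("thought").
Base order: Vera has said that that auditor thought that who inquired whether the suspect had packed that ticket on Friday.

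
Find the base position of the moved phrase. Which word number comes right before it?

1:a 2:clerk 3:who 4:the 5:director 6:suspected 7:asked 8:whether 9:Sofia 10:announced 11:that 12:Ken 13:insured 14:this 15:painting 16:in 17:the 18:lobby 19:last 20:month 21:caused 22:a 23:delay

The displaced element is "a clerk" (word 2).
It is linked across 1 clause boundary (Ø).
It functions as the subject of "asked", so the gap sits immediately after word 6 ("suspected").
Base order: The director suspected that a clerk asked whether Sofia announced that Ken insured this painting in the lobby last month.

6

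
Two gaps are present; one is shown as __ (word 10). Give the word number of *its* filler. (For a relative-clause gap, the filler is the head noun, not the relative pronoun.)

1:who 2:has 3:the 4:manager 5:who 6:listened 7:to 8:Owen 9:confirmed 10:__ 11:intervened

1

The marked gap is the subject of "intervened".
Its filler is the fronted wh-phrase "who", at word 1.
(The other dependency links word 4 to a gap after word 5.)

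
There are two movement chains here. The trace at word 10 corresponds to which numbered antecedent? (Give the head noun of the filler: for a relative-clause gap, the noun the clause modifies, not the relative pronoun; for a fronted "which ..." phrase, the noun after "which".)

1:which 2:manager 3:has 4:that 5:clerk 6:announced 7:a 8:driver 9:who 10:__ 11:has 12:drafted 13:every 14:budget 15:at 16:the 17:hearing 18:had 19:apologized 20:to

8

The marked gap is inside the relative clause, the subject of "drafted".
Its filler is the head noun "driver" (via "who"), at word 8.
(The other dependency links word 2 to a gap after word 20.)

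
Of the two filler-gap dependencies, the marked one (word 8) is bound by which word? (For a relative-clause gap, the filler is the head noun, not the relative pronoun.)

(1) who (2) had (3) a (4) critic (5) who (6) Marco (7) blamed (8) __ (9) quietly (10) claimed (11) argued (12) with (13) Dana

The marked gap is inside the relative clause, the direct object of "blamed".
Its filler is the head noun "critic" (via "who"), at word 4.
(The other dependency links word 1 to a gap after word 10.)

4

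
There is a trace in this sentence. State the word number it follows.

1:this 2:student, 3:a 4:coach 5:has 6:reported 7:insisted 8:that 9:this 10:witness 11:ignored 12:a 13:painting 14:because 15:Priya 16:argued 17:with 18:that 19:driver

6

The displaced element is "this student" (word 2).
It is linked across 1 clause boundary (Ø).
It functions as the subject of "insisted", so the gap sits immediately after word 6 ("reported").
Base order: A coach has reported this student insisted that this witness ignored a painting because Priya argued with that driver.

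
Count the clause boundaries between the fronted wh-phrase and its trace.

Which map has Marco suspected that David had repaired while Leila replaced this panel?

"which map" is extracted from the object of "repaired".
Boundaries crossed, outermost first: [that] — 1 in total.

1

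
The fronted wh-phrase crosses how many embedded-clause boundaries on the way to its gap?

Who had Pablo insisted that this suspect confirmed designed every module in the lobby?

2

"who" is extracted from the subject of "designed".
Boundaries crossed, outermost first: [that], [Ø] — 2 in total.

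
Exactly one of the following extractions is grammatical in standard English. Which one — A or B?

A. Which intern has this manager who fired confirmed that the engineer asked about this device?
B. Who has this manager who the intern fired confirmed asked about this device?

B

In A, the wh-phrase is extracted from inside a complex-NP island (relative clause) (introduced by "who"), which blocks movement.
In B, the extraction path crosses only that-complement boundaries, which are transparent.
So B is grammatical.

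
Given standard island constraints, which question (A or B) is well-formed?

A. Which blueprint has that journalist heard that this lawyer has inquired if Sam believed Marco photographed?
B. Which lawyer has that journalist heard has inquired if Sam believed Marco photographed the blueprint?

B

In A, the wh-phrase is extracted from inside a wh-island (introduced by "if"), which blocks movement.
In B, the extraction path crosses only that-complement boundaries, which are transparent.
So B is grammatical.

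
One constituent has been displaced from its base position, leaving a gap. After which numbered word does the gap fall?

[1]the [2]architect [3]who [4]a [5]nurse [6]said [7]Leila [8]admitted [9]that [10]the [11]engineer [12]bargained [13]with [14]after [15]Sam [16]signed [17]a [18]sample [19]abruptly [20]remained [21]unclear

13

The displaced element is "the architect" (word 2).
It is linked across 2 clause boundaries (Ø → that).
It functions as the object of the preposition "with" of "bargained", so the gap sits immediately after word 13 ("with").
Base order: A nurse said Leila admitted that the engineer bargained with the architect after Sam signed a sample abruptly.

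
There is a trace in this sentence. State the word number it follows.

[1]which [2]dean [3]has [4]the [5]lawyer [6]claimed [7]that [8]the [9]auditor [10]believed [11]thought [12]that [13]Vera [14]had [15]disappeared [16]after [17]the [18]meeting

10

The displaced element is "which dean" (word 2).
It is linked across 2 clause boundaries (that → Ø).
It functions as the subject of "thought", so the gap sits immediately after word 10 ("believed").
Base order: The lawyer has claimed that the auditor believed that which dean thought that Vera had disappeared after the meeting.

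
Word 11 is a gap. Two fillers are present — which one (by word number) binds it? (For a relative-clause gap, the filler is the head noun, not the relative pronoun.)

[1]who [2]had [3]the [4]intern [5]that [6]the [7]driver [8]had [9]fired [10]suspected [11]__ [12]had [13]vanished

The marked gap is the subject of "vanished".
Its filler is the fronted wh-phrase "who", at word 1.
(The other dependency links word 4 to a gap after word 9.)

1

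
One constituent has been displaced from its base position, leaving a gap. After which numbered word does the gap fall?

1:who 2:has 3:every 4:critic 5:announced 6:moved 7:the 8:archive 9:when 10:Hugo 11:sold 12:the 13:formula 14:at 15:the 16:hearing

The displaced element is "who" (word 1).
It is linked across 1 clause boundary (Ø).
It functions as the subject of "moved", so the gap sits immediately after word 5 ("announced").
Base order: Every critic has announced who moved the archive when Hugo sold the formula at the hearing.

5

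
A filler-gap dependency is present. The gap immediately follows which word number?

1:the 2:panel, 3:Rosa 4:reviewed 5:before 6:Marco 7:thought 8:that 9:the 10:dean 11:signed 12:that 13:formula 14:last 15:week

4

The displaced element is "the panel" (word 2).
It functions as the direct object of "reviewed", so the gap sits immediately after word 4 ("reviewed").
Base order: Rosa reviewed the panel before Marco thought that the dean signed that formula last week.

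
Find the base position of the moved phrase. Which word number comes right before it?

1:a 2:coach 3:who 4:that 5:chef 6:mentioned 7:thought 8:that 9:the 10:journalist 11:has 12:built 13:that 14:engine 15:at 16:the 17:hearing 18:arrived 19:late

The displaced element is "a coach" (word 2).
It is linked across 1 clause boundary (Ø).
It functions as the subject of "thought", so the gap sits immediately after word 6 ("mentioned").
Base order: That chef mentioned a coach thought that the journalist has built that engine at the hearing.

6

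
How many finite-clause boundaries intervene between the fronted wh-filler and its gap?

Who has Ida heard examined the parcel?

"who" is extracted from the subject of "examined".
Boundaries crossed, outermost first: [Ø] — 1 in total.

1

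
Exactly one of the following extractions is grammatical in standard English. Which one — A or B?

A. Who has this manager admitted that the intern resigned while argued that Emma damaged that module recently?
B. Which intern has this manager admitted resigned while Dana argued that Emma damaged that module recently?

B

In A, the wh-phrase is extracted from inside an adjunct island (introduced by "while"), which blocks movement.
In B, the extraction path crosses only that-complement boundaries, which are transparent.
So B is grammatical.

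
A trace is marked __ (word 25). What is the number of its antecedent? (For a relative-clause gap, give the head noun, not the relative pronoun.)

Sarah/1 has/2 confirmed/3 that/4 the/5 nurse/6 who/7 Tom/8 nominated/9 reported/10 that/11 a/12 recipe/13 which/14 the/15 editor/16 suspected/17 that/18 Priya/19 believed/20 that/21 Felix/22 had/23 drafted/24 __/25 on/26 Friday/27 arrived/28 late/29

13

The gap at 25 is the object of "drafted", inside a relative clause.
The relative pronoun is "which" (word 14); it is bound by the head noun immediately before it.
Its filler is the head noun "recipe", at word 13.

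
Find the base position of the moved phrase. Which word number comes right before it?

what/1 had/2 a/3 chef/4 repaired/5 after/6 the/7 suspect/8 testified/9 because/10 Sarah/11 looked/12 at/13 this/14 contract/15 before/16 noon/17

The displaced element is "what" (word 1).
It functions as the direct object of "repaired", so the gap sits immediately after word 5 ("repaired").
Base order: A chef had repaired what after the suspect testified because Sarah looked at this contract before noon.

5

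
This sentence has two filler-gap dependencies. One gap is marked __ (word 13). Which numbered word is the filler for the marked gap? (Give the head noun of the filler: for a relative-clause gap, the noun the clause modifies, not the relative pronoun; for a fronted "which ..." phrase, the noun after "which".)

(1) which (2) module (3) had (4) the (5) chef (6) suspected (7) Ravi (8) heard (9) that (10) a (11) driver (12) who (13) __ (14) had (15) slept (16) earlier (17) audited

The marked gap is inside the relative clause, the subject of "slept".
Its filler is the head noun "driver" (via "who"), at word 11.
(The other dependency links word 2 to a gap after word 17.)

11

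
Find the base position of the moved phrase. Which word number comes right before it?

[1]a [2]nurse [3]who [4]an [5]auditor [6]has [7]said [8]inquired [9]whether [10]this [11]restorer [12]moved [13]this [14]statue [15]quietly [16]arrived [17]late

The displaced element is "a nurse" (word 2).
It is linked across 1 clause boundary (Ø).
It functions as the subject of "inquired", so the gap sits immediately after word 7 ("said").
Base order: An auditor has said that a nurse inquired whether this restorer moved this statue quietly.

7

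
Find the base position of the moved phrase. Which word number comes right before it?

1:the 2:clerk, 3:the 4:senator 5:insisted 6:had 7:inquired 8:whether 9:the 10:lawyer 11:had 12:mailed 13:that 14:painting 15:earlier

5

The displaced element is "the clerk" (word 2).
It is linked across 1 clause boundary (Ø).
It functions as the subject of "inquired", so the gap sits immediately after word 5 ("insisted").
Base order: The senator insisted that the clerk had inquired whether the lawyer had mailed that painting earlier.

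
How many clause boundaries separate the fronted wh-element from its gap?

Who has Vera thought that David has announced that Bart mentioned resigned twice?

"who" is extracted from the subject of "resigned".
Boundaries crossed, outermost first: [that], [that], [Ø] — 3 in total.

3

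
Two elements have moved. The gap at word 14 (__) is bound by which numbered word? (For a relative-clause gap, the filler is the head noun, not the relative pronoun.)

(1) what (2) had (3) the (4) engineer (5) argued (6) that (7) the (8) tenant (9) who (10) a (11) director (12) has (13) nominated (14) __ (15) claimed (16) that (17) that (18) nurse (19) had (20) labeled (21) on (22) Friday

The marked gap is inside the relative clause, the direct object of "nominated".
Its filler is the head noun "tenant" (via "who"), at word 8.
(The other dependency links word 1 to a gap after word 20.)

8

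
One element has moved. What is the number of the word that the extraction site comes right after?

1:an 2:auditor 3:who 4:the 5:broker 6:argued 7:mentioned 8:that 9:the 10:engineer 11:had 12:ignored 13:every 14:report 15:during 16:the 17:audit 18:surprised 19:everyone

The displaced element is "an auditor" (word 2).
It is linked across 1 clause boundary (Ø).
It functions as the subject of "mentioned", so the gap sits immediately after word 6 ("argued").
Base order: The broker argued that an auditor mentioned that the engineer had ignored every report during the audit.

6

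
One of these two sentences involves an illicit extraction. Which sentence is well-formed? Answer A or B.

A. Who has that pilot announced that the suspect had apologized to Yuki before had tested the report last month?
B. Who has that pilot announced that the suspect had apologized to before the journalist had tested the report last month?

B

In A, the wh-phrase is extracted from inside an adjunct island (introduced by "before"), which blocks movement.
In B, the extraction path crosses only that-complement boundaries, which are transparent.
So B is grammatical.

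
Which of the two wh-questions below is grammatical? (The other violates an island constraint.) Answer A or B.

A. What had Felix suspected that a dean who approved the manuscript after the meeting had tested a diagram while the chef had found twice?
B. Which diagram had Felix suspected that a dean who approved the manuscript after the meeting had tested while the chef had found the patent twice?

B

In A, the wh-phrase is extracted from inside an adjunct island (introduced by "while"), which blocks movement.
In B, the extraction path crosses only that-complement boundaries, which are transparent.
So B is grammatical.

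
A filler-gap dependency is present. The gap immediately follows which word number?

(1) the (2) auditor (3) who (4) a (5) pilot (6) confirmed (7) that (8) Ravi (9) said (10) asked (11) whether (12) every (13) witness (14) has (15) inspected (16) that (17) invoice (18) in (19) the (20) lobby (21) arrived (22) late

The displaced element is "the auditor" (word 2).
It is linked across 2 clause boundaries (that → Ø).
It functions as the subject of "asked", so the gap sits immediately after word 9 ("said").
Base order: A pilot confirmed that Ravi said the auditor asked whether every witness has inspected that invoice in the lobby.

9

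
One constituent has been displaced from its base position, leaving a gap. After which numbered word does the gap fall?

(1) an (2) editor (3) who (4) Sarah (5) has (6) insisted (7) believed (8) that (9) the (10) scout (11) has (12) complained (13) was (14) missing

6

The displaced element is "an editor" (word 2).
It is linked across 1 clause boundary (Ø).
It functions as the subject of "believed", so the gap sits immediately after word 6 ("insisted").
Base order: Sarah has insisted that an editor believed that the scout has complained.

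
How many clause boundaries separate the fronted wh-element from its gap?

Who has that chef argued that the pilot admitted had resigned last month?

"who" is extracted from the subject of "resigned".
Boundaries crossed, outermost first: [that], [Ø] — 2 in total.

2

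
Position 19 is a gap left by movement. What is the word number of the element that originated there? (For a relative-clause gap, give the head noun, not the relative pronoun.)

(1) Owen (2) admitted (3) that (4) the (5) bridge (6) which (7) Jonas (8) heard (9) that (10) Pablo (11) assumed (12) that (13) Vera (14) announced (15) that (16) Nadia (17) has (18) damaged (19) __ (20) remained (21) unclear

The gap at 19 is the object of "damaged", inside a relative clause.
The relative pronoun is "which" (word 6); it is bound by the head noun immediately before it.
Its filler is the head noun "bridge", at word 5.

5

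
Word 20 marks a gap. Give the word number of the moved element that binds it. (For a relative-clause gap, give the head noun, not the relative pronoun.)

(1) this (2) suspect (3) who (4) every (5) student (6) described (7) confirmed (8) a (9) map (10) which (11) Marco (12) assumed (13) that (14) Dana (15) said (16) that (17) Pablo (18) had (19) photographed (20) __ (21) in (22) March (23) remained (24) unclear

9

The gap at 20 is the object of "photographed", inside a relative clause.
The relative pronoun is "which" (word 10); it is bound by the head noun immediately before it.
Its filler is the head noun "map", at word 9.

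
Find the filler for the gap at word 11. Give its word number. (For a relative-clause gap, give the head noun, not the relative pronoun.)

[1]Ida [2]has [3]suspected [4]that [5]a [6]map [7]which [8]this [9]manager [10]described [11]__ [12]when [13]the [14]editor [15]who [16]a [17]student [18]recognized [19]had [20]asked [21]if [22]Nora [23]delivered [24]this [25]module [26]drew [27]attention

The gap at 11 is the object of "described", inside a relative clause.
The relative pronoun is "which" (word 7); it is bound by the head noun immediately before it.
Its filler is the head noun "map", at word 6.

6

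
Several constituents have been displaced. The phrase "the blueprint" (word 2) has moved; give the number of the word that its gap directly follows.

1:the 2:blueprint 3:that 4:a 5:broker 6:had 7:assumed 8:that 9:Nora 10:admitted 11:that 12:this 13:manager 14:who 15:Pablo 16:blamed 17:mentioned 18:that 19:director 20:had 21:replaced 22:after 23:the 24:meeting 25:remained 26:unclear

The displaced element is "the blueprint" (word 2).
It is linked across 3 clause boundaries (that → that → Ø).
It functions as the direct object of "replaced", so the gap sits immediately after word 21 ("replaced").
Base order: A broker had assumed that Nora admitted that this manager who Pablo blamed mentioned that director had replaced the blueprint after the meeting.

21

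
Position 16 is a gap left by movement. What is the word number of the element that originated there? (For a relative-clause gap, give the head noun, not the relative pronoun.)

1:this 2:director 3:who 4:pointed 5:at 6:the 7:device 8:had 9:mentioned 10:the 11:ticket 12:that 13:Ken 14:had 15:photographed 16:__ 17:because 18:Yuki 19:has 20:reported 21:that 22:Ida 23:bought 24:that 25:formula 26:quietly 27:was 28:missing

11

The gap at 16 is the object of "photographed", inside a relative clause.
The relative pronoun is "that" (word 12); it is bound by the head noun immediately before it.
Its filler is the head noun "ticket", at word 11.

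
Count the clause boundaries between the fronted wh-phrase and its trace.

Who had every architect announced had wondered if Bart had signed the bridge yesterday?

1

"who" is extracted from the subject of "wondered".
Boundaries crossed, outermost first: [Ø] — 1 in total.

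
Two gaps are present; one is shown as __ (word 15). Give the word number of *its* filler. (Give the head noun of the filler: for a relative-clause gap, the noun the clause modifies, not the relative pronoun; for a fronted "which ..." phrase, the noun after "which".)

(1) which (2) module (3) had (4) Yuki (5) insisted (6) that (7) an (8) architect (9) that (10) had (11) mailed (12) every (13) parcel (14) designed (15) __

The marked gap is the direct object of "designed".
Its filler is the fronted wh-phrase "which module", at word 2.
(The other dependency links word 8 to a gap after word 9.)

2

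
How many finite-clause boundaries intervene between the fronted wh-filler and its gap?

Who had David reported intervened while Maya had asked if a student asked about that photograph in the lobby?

1

"who" is extracted from the subject of "intervened".
Boundaries crossed, outermost first: [Ø] — 1 in total.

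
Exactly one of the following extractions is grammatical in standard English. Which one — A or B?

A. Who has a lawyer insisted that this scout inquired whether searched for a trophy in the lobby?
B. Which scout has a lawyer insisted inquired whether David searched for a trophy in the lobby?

B

In A, the wh-phrase is extracted from inside a wh-island (introduced by "whether"), which blocks movement.
In B, the extraction path crosses only that-complement boundaries, which are transparent.
So B is grammatical.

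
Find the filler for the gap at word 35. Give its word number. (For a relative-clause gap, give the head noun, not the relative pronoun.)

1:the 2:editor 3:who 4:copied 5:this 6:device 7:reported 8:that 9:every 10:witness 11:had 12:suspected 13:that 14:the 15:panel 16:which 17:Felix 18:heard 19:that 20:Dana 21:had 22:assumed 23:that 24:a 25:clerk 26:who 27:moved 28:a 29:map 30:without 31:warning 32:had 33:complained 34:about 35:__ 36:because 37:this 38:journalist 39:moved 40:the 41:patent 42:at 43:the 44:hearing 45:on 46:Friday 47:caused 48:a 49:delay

15

The gap at 35 is the prepositional object of "complained", inside a relative clause.
The relative pronoun is "which" (word 16); it is bound by the head noun immediately before it.
Its filler is the head noun "panel", at word 15.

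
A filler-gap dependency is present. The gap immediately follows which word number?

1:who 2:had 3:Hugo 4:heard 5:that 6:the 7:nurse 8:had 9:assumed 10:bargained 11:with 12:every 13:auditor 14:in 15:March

The displaced element is "who" (word 1).
It is linked across 2 clause boundaries (that → Ø).
It functions as the subject of "bargained", so the gap sits immediately after word 9 ("assumed").
Base order: Hugo had heard that the nurse had assumed that who bargained with every auditor in March.

9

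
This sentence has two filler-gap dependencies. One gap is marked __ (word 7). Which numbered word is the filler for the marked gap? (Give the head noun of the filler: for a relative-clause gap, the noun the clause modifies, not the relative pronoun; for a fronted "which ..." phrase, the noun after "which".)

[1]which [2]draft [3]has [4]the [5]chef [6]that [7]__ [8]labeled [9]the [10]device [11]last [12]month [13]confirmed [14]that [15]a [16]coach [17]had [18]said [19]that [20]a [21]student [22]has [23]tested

The marked gap is inside the relative clause, the subject of "labeled".
Its filler is the head noun "chef" (via "that"), at word 5.
(The other dependency links word 2 to a gap after word 23.)

5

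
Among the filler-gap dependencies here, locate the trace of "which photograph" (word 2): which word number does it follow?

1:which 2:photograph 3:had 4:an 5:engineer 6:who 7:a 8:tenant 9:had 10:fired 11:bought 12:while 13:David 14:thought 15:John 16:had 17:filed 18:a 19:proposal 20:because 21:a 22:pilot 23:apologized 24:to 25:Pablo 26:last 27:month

The displaced element is "which photograph" (word 2).
It functions as the direct object of "bought", so the gap sits immediately after word 11 ("bought").
Base order: An engineer who a tenant had fired had bought which photograph while David thought John had filed a proposal because a pilot apologized to Pablo last month.

11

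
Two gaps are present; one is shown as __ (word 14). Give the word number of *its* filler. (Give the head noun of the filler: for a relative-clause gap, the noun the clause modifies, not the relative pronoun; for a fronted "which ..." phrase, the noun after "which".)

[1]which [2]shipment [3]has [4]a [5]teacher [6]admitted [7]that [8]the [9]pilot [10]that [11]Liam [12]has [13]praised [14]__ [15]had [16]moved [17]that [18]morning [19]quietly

The marked gap is inside the relative clause, the direct object of "praised".
Its filler is the head noun "pilot" (via "that"), at word 9.
(The other dependency links word 2 to a gap after word 16.)

9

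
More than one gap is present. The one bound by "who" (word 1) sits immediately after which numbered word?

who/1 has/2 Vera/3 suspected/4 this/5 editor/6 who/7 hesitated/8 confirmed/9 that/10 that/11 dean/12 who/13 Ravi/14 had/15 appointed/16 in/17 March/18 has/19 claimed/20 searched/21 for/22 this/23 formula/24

20

The displaced element is "who" (word 1).
It is linked across 3 clause boundaries (Ø → that → Ø).
It functions as the subject of "searched", so the gap sits immediately after word 20 ("claimed").
Base order: Vera has suspected this editor who hesitated confirmed that that dean who Ravi had appointed in March has claimed that who searched for this formula.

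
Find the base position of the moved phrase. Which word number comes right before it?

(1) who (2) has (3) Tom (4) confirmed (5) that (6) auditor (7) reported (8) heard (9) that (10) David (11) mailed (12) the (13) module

7

The displaced element is "who" (word 1).
It is linked across 2 clause boundaries (Ø → Ø).
It functions as the subject of "heard", so the gap sits immediately after word 7 ("reported").
Base order: Tom has confirmed that auditor reported that who heard that David mailed the module.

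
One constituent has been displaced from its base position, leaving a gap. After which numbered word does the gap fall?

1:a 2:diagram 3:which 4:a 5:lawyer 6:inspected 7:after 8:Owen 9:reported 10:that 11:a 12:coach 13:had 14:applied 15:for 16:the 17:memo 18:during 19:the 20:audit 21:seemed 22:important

The displaced element is "a diagram" (word 2).
It functions as the direct object of "inspected", so the gap sits immediately after word 6 ("inspected").
Base order: A lawyer inspected a diagram after Owen reported that a coach had applied for the memo during the audit.

6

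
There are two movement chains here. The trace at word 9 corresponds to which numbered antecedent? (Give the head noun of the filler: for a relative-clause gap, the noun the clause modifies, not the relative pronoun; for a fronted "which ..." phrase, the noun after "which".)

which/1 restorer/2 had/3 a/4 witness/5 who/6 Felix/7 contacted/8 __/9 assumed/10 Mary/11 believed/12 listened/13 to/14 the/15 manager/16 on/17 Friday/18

The marked gap is inside the relative clause, the direct object of "contacted".
Its filler is the head noun "witness" (via "who"), at word 5.
(The other dependency links word 2 to a gap after word 12.)

5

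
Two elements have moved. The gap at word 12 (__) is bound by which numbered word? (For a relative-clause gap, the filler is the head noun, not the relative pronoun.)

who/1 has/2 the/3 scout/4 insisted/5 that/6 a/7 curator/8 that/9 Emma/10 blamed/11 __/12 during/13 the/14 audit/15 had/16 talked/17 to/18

8

The marked gap is inside the relative clause, the direct object of "blamed".
Its filler is the head noun "curator" (via "that"), at word 8.
(The other dependency links word 1 to a gap after word 18.)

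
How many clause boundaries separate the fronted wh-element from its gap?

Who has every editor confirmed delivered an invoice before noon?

"who" is extracted from the subject of "delivered".
Boundaries crossed, outermost first: [Ø] — 1 in total.

1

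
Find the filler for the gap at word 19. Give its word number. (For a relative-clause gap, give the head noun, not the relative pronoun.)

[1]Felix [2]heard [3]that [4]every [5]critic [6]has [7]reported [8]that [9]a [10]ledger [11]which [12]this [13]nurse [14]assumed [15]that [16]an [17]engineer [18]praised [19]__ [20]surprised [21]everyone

10

The gap at 19 is the object of "praised", inside a relative clause.
The relative pronoun is "which" (word 11); it is bound by the head noun immediately before it.
Its filler is the head noun "ledger", at word 10.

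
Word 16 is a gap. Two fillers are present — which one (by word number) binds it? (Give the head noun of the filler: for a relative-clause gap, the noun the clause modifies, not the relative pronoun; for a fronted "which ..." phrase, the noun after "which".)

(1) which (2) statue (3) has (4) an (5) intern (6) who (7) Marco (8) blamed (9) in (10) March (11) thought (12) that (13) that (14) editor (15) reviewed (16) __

The marked gap is the direct object of "reviewed".
Its filler is the fronted wh-phrase "which statue", at word 2.
(The other dependency links word 5 to a gap after word 8.)

2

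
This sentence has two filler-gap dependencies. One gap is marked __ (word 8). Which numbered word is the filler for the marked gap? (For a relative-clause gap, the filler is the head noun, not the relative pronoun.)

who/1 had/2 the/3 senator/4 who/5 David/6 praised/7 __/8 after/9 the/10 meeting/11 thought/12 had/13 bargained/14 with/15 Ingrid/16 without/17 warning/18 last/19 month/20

4

The marked gap is inside the relative clause, the direct object of "praised".
Its filler is the head noun "senator" (via "who"), at word 4.
(The other dependency links word 1 to a gap after word 12.)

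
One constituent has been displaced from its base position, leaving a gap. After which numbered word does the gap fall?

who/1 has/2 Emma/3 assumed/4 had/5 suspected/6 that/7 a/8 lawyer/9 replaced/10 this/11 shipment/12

The displaced element is "who" (word 1).
It is linked across 1 clause boundary (Ø).
It functions as the subject of "suspected", so the gap sits immediately after word 4 ("assumed").
Base order: Emma has assumed that who had suspected that a lawyer replaced this shipment.

4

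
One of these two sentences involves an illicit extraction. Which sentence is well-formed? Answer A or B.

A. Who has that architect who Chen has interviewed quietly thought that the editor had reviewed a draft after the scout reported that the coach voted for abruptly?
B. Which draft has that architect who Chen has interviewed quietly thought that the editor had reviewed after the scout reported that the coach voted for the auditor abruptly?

In A, the wh-phrase is extracted from inside an adjunct island (introduced by "after"), which blocks movement.
In B, the extraction path crosses only that-complement boundaries, which are transparent.
So B is grammatical.

B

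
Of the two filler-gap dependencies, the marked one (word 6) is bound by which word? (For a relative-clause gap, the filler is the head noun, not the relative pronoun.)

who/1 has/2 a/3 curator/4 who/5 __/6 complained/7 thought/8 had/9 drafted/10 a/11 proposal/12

4

The marked gap is inside the relative clause, the subject of "complained".
Its filler is the head noun "curator" (via "who"), at word 4.
(The other dependency links word 1 to a gap after word 8.)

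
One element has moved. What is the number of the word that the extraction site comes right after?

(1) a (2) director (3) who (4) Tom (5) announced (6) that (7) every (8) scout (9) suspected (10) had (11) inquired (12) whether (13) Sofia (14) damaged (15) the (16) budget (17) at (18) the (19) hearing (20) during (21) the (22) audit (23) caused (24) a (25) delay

The displaced element is "a director" (word 2).
It is linked across 2 clause boundaries (that → Ø).
It functions as the subject of "inquired", so the gap sits immediately after word 9 ("suspected").
Base order: Tom announced that every scout suspected that a director had inquired whether Sofia damaged the budget at the hearing during the audit.

9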